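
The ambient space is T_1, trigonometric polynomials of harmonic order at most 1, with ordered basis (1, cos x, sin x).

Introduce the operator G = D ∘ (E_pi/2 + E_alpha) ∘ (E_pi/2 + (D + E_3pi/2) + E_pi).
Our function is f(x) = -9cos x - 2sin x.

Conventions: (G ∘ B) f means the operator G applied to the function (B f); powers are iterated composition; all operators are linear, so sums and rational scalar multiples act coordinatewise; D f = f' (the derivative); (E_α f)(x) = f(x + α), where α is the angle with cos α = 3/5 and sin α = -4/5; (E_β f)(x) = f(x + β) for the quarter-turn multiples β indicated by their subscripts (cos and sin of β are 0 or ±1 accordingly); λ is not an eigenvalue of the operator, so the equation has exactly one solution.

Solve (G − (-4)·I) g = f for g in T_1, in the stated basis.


the image equals g(x) = -(5/2)cos x

write g with unknown coordinates in the stated basis and equate coefficients in (G − (-4)·I) g = f
solving from the highest basis element down gives g = -(5/2)cos x
check: G g = cos x - 2sin x
so G g − (-4)·g = -9cos x - 2sin x = f ✓


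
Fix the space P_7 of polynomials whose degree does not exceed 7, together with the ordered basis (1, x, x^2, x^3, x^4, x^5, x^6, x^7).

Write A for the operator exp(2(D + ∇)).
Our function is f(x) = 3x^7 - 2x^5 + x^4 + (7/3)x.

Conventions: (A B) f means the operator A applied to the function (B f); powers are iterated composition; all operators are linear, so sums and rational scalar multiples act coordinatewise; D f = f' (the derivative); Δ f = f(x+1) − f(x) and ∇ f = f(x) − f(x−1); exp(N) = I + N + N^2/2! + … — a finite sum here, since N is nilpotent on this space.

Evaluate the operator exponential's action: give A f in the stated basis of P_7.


order-1 term: 84x^6 - 126x^5 + 170x^4 - 154x^3 + 74x^2 - 14x + 28/3
order-2 term: 1008x^5 - 2520x^4 + 4300x^3 - 4464x^2 + 2572x - 636
order-3 term: 6720x^4 - 20160x^3 + 34000x^2 - 30584x + 11624
order-4 term: 26880x^3 - 80640x^2 + 111680x - 61024
order-5 term: 64512x^2 - 161280x + 132352
order-6 term: 86016x - 129024
order-7 term: 49152
the series for exp(2(D + ∇)) f terminates at order 7
exp(2(D + ∇)) f = 3x^7 + 84x^6 + 880x^5 + 4371x^4 + 10866x^3 + 13482x^2 + (25177/3)x + 7360/3

the image equals g(x) = 3x^7 + 84x^6 + 880x^5 + 4371x^4 + 10866x^3 + 13482x^2 + (25177/3)x + 7360/3


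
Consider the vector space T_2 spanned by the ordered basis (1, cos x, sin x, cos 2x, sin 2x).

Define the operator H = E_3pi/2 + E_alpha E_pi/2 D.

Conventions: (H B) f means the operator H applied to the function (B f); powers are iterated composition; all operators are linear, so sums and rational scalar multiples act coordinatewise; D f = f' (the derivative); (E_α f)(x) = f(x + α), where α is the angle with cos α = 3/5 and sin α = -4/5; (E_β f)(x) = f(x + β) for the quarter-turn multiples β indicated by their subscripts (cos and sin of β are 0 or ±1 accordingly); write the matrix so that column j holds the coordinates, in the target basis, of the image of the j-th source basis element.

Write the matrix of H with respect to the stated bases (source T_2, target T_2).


image of 1: 1
image of cos x: -(3/5)cos x + (1/5)sin x
image of sin x: -(1/5)cos x - (3/5)sin x
image of cos 2x: -(73/25)cos 2x - (14/25)sin 2x
image of sin 2x: (14/25)cos 2x - (73/25)sin 2x
each image's coordinates form column j of the matrix

the matrix is [[1, 0, 0, 0, 0]; [0, -3/5, -1/5, 0, 0]; [0, 1/5, -3/5, 0, 0]; [0, 0, 0, -73/25, 14/25]; [0, 0, 0, -14/25, -73/25]] (rows listed top to bottom)


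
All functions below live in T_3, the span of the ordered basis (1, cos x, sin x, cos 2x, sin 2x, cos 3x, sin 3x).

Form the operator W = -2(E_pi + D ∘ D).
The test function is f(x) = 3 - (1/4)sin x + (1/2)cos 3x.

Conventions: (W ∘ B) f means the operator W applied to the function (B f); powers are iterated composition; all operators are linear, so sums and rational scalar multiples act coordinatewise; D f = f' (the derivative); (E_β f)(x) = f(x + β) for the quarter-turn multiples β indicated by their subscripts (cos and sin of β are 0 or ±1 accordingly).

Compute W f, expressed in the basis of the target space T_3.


the image equals g(x) = -6 - sin x + 10cos 3x

E_pi f = 3 + (1/4)sin x - (1/2)cos 3x
D f = -(1/4)cos x - (3/2)sin 3x
D D f = (1/4)sin x - (9/2)cos 3x
(E_pi + D ∘ D) f = 3 + (1/2)sin x - 5cos 3x
(-2(E_pi + D ∘ D)) f = -6 - sin x + 10cos 3x


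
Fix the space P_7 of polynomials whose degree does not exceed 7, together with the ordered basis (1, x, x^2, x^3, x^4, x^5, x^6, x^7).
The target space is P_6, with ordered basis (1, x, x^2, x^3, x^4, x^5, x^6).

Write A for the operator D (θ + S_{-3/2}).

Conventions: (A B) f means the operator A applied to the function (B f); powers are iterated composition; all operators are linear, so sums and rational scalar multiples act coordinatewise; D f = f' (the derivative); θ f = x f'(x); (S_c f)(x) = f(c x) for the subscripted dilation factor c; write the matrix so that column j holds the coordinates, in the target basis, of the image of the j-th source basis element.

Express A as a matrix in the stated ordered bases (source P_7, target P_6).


image of 1: 0
image of x: -1/2
image of x^2: (17/2)x
image of x^3: -(9/8)x^2
image of x^4: (145/4)x^3
image of x^5: -(415/32)x^4
image of x^6: (3339/32)x^5
image of x^7: -(9037/128)x^6
each image's coordinates form column j of the matrix

the matrix is [[0, -1/2, 0, 0, 0, 0, 0, 0]; [0, 0, 17/2, 0, 0, 0, 0, 0]; [0, 0, 0, -9/8, 0, 0, 0, 0]; [0, 0, 0, 0, 145/4, 0, 0, 0]; [0, 0, 0, 0, 0, -415/32, 0, 0]; [0, 0, 0, 0, 0, 0, 3339/32, 0]; [0, 0, 0, 0, 0, 0, 0, -9037/128]] (rows listed top to bottom)


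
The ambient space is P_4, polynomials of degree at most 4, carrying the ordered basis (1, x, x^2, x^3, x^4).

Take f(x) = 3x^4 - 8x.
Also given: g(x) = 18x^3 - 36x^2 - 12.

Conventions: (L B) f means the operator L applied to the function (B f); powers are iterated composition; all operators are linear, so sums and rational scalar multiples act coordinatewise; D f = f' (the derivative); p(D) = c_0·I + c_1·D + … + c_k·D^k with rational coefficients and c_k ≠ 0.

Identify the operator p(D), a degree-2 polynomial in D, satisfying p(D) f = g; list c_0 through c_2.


D^0 f = 3x^4 - 8x
D^1 f = 12x^3 - 8
D^2 f = 36x^2
matching coefficients of g against c_0 f + c_1 Df + … from the top degree down determines the c_i
solution: c_0 = 0, c_1 = 3/2, c_2 = -1

c_0 = 0, c_1 = 3/2, c_2 = -1


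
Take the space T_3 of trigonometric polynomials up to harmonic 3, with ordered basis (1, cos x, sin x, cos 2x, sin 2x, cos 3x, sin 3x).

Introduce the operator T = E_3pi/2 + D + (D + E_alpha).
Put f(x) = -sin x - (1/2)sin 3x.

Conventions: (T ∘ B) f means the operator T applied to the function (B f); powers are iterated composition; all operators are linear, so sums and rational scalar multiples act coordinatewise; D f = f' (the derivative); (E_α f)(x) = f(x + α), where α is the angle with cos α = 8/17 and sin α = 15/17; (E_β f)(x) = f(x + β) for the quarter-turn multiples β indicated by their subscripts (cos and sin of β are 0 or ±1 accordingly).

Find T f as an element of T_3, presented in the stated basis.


E_3pi/2 f = cos x - (1/2)cos 3x
D f = -cos x - (3/2)cos 3x
D f = -cos x - (3/2)cos 3x
E_alpha f = -(15/17)cos x - (8/17)sin x + (495/9826)cos 3x + (2444/4913)sin 3x
(D + E_alpha) f = -(32/17)cos x - (8/17)sin x - (7122/4913)cos 3x + (2444/4913)sin 3x
(E_3pi/2 + D + (D + E_alpha)) f = -(32/17)cos x - (8/17)sin x - (16948/4913)cos 3x + (2444/4913)sin 3x

g(x) = -(32/17)cos x - (8/17)sin x - (16948/4913)cos 3x + (2444/4913)sin 3x


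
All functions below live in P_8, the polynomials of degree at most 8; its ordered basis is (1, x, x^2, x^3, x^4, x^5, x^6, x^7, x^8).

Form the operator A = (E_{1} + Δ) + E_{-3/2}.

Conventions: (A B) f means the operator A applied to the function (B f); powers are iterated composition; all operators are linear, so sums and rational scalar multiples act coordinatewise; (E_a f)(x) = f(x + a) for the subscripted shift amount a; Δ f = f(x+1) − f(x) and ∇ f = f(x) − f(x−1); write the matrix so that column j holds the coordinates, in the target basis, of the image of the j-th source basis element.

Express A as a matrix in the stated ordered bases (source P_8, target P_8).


image of 1: 2
image of x: 2x + 1/2
image of x^2: 2x^2 + x + 17/4
image of x^3: 2x^3 + (3/2)x^2 + (51/4)x - 11/8
image of x^4: 2x^4 + 2x^3 + (51/2)x^2 - (11/2)x + 113/16
image of x^5: 2x^5 + (5/2)x^4 + (85/2)x^3 - (55/4)x^2 + (565/16)x - 179/32
image of x^6: 2x^6 + 3x^5 + (255/4)x^4 - (55/2)x^3 + (1695/16)x^2 - (537/16)x + 857/64
image of x^7: 2x^7 + (7/2)x^6 + (357/4)x^5 - (385/8)x^4 + (3955/16)x^3 - (3759/32)x^2 + (5999/64)x - 1931/128
image of x^8: 2x^8 + 4x^7 + 119x^6 - 77x^5 + (3955/8)x^4 - (1253/4)x^3 + (5999/16)x^2 - (1931/16)x + 7073/256
each image's coordinates form column j of the matrix

the matrix is [[2, 1/2, 17/4, -11/8, 113/16, -179/32, 857/64, -1931/128, 7073/256]; [0, 2, 1, 51/4, -11/2, 565/16, -537/16, 5999/64, -1931/16]; [0, 0, 2, 3/2, 51/2, -55/4, 1695/16, -3759/32, 5999/16]; [0, 0, 0, 2, 2, 85/2, -55/2, 3955/16, -1253/4]; [0, 0, 0, 0, 2, 5/2, 255/4, -385/8, 3955/8]; [0, 0, 0, 0, 0, 2, 3, 357/4, -77]; [0, 0, 0, 0, 0, 0, 2, 7/2, 119]; [0, 0, 0, 0, 0, 0, 0, 2, 4]; [0, 0, 0, 0, 0, 0, 0, 0, 2]] (rows listed top to bottom)


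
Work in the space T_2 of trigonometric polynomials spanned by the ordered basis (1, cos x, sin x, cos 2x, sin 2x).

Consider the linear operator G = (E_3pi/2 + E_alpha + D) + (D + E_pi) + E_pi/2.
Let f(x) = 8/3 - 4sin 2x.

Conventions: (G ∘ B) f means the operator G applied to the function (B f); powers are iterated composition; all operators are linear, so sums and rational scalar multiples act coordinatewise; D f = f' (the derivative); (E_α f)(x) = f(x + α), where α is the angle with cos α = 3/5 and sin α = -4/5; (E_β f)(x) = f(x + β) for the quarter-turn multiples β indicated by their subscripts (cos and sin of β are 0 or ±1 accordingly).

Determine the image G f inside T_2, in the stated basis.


E_3pi/2 f = 8/3 + 4sin 2x
E_alpha f = 8/3 + (96/25)cos 2x + (28/25)sin 2x
D f = -8cos 2x
(E_3pi/2 + E_alpha + D) f = 16/3 - (104/25)cos 2x + (128/25)sin 2x
D f = -8cos 2x
E_pi f = 8/3 - 4sin 2x
(D + E_pi) f = 8/3 - 8cos 2x - 4sin 2x
E_pi/2 f = 8/3 + 4sin 2x
((E_3pi/2 + E_alpha + D) + (D + E_pi) + E_pi/2) f = 32/3 - (304/25)cos 2x + (128/25)sin 2x

the result is g(x) = 32/3 - (304/25)cos 2x + (128/25)sin 2x


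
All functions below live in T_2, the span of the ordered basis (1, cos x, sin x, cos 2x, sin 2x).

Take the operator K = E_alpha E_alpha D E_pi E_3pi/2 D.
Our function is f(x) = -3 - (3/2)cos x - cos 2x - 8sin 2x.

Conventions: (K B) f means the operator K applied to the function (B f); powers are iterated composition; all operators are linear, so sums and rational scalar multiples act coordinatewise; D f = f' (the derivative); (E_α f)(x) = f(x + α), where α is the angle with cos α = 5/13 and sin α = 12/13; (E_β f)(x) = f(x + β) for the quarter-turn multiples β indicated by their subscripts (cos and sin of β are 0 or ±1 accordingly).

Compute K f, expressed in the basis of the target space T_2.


D f = (3/2)sin x - 16cos 2x + 2sin 2x
E_3pi/2 D f = -(3/2)cos x + 16cos 2x - 2sin 2x
E_pi (E_3pi/2 D) f = (3/2)cos x + 16cos 2x - 2sin 2x
D E_pi (E_3pi/2 D) f = -(3/2)sin x - 4cos 2x - 32sin 2x
E_alpha (D E_pi) (E_3pi/2 D) f = -(18/13)cos x - (15/26)sin x - (3364/169)cos 2x + (4288/169)sin 2x
E_alpha E_alpha (D E_pi) (E_3pi/2 D) f = -(180/169)cos x + (357/338)sin x + (914876/28561)cos 2x - (106592/28561)sin 2x

the image equals g(x) = -(180/169)cos x + (357/338)sin x + (914876/28561)cos 2x - (106592/28561)sin 2x


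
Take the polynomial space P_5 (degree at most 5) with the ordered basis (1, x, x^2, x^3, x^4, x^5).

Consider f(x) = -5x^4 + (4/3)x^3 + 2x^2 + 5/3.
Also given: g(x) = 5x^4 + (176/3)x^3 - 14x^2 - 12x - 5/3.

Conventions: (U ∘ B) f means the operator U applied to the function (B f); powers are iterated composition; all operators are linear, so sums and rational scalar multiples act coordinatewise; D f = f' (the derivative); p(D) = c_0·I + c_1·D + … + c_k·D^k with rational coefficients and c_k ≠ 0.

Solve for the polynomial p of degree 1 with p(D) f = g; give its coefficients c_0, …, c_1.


p(D) = -I − 3·D, i.e. c_0 = -1, c_1 = -3

D^0 f = -5x^4 + (4/3)x^3 + 2x^2 + 5/3
D^1 f = -20x^3 + 4x^2 + 4x
matching coefficients of g against c_0 f + c_1 Df + … from the top degree down determines the c_i
solution: c_0 = -1, c_1 = -3


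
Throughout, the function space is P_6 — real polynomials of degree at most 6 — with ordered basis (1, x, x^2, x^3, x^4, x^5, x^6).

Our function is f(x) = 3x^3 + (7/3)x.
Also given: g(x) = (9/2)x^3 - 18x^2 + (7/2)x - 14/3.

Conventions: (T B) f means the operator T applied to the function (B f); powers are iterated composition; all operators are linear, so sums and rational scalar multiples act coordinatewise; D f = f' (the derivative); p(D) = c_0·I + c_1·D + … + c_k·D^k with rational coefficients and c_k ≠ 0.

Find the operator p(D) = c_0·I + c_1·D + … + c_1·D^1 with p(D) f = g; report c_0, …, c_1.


D^0 f = 3x^3 + (7/3)x
D^1 f = 9x^2 + 7/3
matching coefficients of g against c_0 f + c_1 Df + … from the top degree down determines the c_i
solution: c_0 = 3/2, c_1 = -2

p(D) = (3/2)·I − 2·D, i.e. c_0 = 3/2, c_1 = -2


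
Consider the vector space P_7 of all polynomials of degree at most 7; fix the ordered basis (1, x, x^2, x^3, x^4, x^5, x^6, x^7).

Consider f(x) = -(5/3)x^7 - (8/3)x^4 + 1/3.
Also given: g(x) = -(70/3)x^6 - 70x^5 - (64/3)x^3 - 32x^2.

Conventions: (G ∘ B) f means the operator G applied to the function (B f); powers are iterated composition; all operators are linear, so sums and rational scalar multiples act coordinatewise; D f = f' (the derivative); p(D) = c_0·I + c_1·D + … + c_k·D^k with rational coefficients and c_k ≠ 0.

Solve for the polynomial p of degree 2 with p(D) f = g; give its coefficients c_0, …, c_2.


D^0 f = -(5/3)x^7 - (8/3)x^4 + 1/3
D^1 f = -(35/3)x^6 - (32/3)x^3
D^2 f = -70x^5 - 32x^2
matching coefficients of g against c_0 f + c_1 Df + … from the top degree down determines the c_i
solution: c_0 = 0, c_1 = 2, c_2 = 1

c_0 = 0, c_1 = 2, c_2 = 1


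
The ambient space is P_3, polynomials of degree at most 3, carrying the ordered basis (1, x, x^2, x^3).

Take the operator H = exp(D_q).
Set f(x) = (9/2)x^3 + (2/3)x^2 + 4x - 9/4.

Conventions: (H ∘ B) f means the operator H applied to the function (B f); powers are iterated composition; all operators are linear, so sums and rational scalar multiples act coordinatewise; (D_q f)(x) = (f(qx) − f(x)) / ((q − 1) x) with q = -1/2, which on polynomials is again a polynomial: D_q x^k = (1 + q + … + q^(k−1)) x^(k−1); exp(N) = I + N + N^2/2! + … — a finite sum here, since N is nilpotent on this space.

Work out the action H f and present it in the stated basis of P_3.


order-1 term: (27/8)x^2 + (1/3)x + 4
order-2 term: (27/32)x + 1/6
order-3 term: 9/32
the series for exp(D_q) f terminates at order 3
exp(D_q) f = (9/2)x^3 + (97/24)x^2 + (497/96)x + 211/96

the image equals g(x) = (9/2)x^3 + (97/24)x^2 + (497/96)x + 211/96


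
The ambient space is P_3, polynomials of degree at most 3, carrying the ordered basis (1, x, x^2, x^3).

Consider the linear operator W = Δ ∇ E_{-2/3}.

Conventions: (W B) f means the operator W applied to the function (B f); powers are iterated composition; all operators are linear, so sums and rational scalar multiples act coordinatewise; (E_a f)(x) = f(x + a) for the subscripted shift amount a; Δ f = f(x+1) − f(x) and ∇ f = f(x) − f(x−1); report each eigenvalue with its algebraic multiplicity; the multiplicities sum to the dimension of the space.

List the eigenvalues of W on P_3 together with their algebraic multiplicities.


λ = 0 (multiplicity 4)

image of 1: 0
image of x: 0
image of x^2: 2
image of x^3: 6x - 4
the matrix is upper triangular; its diagonal is (0, 0, 0, 0)
for a triangular matrix the eigenvalues are the diagonal entries, with algebraic multiplicity their repetition count


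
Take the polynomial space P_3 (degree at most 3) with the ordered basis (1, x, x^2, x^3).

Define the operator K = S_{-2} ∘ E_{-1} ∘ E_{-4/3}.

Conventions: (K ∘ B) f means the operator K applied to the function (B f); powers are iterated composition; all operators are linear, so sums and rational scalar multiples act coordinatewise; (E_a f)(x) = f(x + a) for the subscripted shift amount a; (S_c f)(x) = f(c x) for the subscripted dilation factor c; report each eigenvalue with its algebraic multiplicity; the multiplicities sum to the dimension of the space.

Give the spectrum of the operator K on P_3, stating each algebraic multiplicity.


λ = -8 (multiplicity 1), λ = -2 (multiplicity 1), λ = 1 (multiplicity 1), λ = 4 (multiplicity 1)

image of 1: 1
image of x: -2x - 7/3
image of x^2: 4x^2 + (28/3)x + 49/9
image of x^3: -8x^3 - 28x^2 - (98/3)x - 343/27
the matrix is upper triangular; its diagonal is (1, -2, 4, -8)
for a triangular matrix the eigenvalues are the diagonal entries, with algebraic multiplicity their repetition count


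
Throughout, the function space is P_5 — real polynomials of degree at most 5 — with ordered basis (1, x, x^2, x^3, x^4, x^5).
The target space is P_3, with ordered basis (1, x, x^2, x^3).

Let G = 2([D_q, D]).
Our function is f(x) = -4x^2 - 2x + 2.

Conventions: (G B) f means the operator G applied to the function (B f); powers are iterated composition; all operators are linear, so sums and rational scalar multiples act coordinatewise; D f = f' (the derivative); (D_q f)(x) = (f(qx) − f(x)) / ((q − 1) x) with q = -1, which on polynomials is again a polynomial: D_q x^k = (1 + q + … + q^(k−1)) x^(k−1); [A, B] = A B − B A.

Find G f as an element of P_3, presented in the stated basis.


g(x) = -16

D f = -8x - 2
D_q D f = -8
D_q f = -2
D D_q f = 0
[D_q, D] f = -8
(2([D_q, D])) f = -16


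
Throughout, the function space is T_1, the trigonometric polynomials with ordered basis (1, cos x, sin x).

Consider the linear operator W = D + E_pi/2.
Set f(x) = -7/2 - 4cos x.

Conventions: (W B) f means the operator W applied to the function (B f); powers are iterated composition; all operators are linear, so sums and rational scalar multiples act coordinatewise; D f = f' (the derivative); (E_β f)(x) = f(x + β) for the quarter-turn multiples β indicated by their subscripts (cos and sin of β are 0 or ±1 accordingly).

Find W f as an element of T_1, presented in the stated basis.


D f = 4sin x
E_pi/2 f = -7/2 + 4sin x
(D + E_pi/2) f = -7/2 + 8sin x

the image equals g(x) = -7/2 + 8sin x


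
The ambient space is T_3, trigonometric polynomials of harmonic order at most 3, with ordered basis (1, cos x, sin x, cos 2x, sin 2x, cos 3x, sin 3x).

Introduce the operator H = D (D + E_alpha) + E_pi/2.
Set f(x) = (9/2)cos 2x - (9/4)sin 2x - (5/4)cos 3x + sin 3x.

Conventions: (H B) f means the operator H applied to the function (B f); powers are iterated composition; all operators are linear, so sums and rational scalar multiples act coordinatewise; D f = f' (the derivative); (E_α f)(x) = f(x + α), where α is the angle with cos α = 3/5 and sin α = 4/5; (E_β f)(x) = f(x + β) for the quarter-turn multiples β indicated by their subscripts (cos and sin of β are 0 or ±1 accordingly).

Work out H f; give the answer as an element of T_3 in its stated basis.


g(x) = -(747/25)cos 2x + (1809/100)sin 2x + (4381/500)cos 3x - (1852/125)sin 3x

D f = -(9/2)cos 2x - 9sin 2x + 3cos 3x + (15/4)sin 3x
E_alpha f = -(171/50)cos 2x - (369/100)sin 2x + (761/500)cos 3x - (62/125)sin 3x
(D + E_alpha) f = -(198/25)cos 2x - (1269/100)sin 2x + (2261/500)cos 3x + (1627/500)sin 3x
D (D + E_alpha) f = -(1269/50)cos 2x + (396/25)sin 2x + (4881/500)cos 3x - (6783/500)sin 3x
E_pi/2 f = -(9/2)cos 2x + (9/4)sin 2x - cos 3x - (5/4)sin 3x
(D (D + E_alpha) + E_pi/2) f = -(747/25)cos 2x + (1809/100)sin 2x + (4381/500)cos 3x - (1852/125)sin 3x


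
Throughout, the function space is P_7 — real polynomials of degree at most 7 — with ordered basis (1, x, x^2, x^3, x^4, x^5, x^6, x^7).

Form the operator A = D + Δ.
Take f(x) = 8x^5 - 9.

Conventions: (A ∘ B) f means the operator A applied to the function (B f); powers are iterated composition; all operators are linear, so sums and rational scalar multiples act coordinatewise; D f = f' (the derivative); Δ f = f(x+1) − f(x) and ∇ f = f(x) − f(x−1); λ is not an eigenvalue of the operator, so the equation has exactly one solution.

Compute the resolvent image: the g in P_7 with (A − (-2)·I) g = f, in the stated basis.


write g with unknown coordinates in the stated basis and equate coefficients in (A − (-2)·I) g = f
solving from the highest basis element down gives g = 4x^5 - 20x^4 + 60x^3 - 140x^2 + 220x - 353/2
check: A g = 40x^4 - 120x^3 + 280x^2 - 440x + 344
so A g − (-2)·g = 8x^5 - 9 = f ✓

the result is g(x) = 4x^5 - 20x^4 + 60x^3 - 140x^2 + 220x - 353/2


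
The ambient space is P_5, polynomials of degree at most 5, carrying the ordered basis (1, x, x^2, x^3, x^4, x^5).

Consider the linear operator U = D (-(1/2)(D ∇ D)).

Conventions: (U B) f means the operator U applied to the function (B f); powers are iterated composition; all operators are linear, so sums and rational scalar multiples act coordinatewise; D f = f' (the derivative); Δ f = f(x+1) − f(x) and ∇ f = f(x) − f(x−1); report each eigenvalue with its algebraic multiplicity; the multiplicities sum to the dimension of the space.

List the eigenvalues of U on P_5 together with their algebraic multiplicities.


image of 1: 0
image of x: 0
image of x^2: 0
image of x^3: 0
image of x^4: -12
image of x^5: -60x + 30
the matrix is upper triangular; its diagonal is (0, 0, 0, 0, 0, 0)
for a triangular matrix the eigenvalues are the diagonal entries, with algebraic multiplicity their repetition count

λ = 0 (multiplicity 6)


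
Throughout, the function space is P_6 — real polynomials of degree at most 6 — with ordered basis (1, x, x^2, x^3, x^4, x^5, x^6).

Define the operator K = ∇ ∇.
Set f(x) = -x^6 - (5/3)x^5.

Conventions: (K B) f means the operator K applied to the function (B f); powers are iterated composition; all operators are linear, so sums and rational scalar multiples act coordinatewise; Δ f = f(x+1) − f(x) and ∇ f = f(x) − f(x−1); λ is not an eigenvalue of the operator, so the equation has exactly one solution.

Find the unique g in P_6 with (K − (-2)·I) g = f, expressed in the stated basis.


write g with unknown coordinates in the stated basis and equate coefficients in (K − (-2)·I) g = f
solving from the highest basis element down gives g = -(1/2)x^6 - (5/6)x^5 + (15/2)x^4 - (65/3)x^3 - (35/2)x^2 + (835/6)x - 97
check: K g = -15x^4 + (130/3)x^3 + 35x^2 - (835/3)x + 194
so K g − (-2)·g = -x^6 - (5/3)x^5 = f ✓

the image equals g(x) = -(1/2)x^6 - (5/6)x^5 + (15/2)x^4 - (65/3)x^3 - (35/2)x^2 + (835/6)x - 97


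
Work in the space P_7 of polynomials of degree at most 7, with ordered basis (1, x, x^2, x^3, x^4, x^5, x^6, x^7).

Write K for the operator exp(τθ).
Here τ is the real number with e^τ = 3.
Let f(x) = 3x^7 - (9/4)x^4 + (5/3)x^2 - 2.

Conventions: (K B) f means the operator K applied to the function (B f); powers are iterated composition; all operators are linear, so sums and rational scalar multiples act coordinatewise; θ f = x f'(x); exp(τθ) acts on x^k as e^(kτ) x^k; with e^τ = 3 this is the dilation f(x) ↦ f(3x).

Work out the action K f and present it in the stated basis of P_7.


g(x) = 6561x^7 - (729/4)x^4 + 15x^2 - 2

exp(τθ) x^k = e^(kτ) x^k; with e^τ = 3 this sends x^k to 3^k x^k
x^2 ↦ 9 x^2
x^4 ↦ 81 x^4
x^7 ↦ 2187 x^7
applying this coordinatewise to f: exp(τθ) f = 6561x^7 - (729/4)x^4 + 15x^2 - 2


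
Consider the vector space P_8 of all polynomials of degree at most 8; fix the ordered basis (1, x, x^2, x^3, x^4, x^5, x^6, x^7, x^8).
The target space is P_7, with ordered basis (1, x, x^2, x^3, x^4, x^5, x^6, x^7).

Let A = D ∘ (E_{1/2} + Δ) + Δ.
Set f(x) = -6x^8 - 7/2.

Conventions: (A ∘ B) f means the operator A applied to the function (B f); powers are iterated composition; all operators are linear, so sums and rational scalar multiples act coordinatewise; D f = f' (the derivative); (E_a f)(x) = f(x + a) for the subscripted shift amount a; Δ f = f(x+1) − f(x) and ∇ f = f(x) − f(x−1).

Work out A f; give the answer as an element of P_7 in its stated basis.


E_{1/2} f = -6x^8 - 24x^7 - 42x^6 - 42x^5 - (105/4)x^4 - (21/2)x^3 - (21/8)x^2 - (3/8)x - 451/128
Δ f = -48x^7 - 168x^6 - 336x^5 - 420x^4 - 336x^3 - 168x^2 - 48x - 6
(E_{1/2} + Δ) f = -6x^8 - 72x^7 - 210x^6 - 378x^5 - (1785/4)x^4 - (693/2)x^3 - (1365/8)x^2 - (387/8)x - 1219/128
D (E_{1/2} + Δ) f = -48x^7 - 504x^6 - 1260x^5 - 1890x^4 - 1785x^3 - (2079/2)x^2 - (1365/4)x - 387/8
Δ f = -48x^7 - 168x^6 - 336x^5 - 420x^4 - 336x^3 - 168x^2 - 48x - 6
(D ∘ (E_{1/2} + Δ) + Δ) f = -96x^7 - 672x^6 - 1596x^5 - 2310x^4 - 2121x^3 - (2415/2)x^2 - (1557/4)x - 435/8

g(x) = -96x^7 - 672x^6 - 1596x^5 - 2310x^4 - 2121x^3 - (2415/2)x^2 - (1557/4)x - 435/8


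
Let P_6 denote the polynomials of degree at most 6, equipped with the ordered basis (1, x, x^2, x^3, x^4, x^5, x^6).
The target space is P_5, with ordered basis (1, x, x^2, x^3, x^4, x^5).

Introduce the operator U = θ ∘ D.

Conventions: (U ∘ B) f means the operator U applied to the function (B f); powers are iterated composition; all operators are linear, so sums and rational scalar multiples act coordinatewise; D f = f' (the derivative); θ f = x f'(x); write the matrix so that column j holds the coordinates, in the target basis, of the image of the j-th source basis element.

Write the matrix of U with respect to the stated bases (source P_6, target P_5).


image of 1: 0
image of x: 0
image of x^2: 2x
image of x^3: 6x^2
image of x^4: 12x^3
image of x^5: 20x^4
image of x^6: 30x^5
each image's coordinates form column j of the matrix

the matrix is [[0, 0, 0, 0, 0, 0, 0]; [0, 0, 2, 0, 0, 0, 0]; [0, 0, 0, 6, 0, 0, 0]; [0, 0, 0, 0, 12, 0, 0]; [0, 0, 0, 0, 0, 20, 0]; [0, 0, 0, 0, 0, 0, 30]] (rows listed top to bottom)


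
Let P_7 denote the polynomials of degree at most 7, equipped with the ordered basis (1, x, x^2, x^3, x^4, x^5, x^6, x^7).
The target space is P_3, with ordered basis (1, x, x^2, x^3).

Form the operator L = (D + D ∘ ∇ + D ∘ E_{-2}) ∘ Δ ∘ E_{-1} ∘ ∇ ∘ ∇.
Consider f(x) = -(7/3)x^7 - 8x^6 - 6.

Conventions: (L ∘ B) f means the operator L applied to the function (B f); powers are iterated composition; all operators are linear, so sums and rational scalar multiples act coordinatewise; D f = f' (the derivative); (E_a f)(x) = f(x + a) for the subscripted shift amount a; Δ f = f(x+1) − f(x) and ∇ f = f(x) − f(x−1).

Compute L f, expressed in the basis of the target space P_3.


g(x) = -3920x^3 + 17760x^2 - 41640x + 40840

∇ f = -(49/3)x^6 + x^5 + (115/3)x^4 - (235/3)x^3 + 71x^2 - (95/3)x + 17/3
∇ ∇ f = -98x^5 + 250x^4 - (550/3)x^3 - 210x^2 + (1282/3)x - 202
E_{-1} ∇ ∇ f = -98x^5 + 740x^4 - (6490/3)x^3 + 2820x^2 - (3578/3)x - 308
Δ (E_{-1} ∘ ∇ ∘ ∇) f = -490x^4 + 1980x^3 - 3030x^2 + 1620x + 106
D Δ (E_{-1} ∘ ∇ ∘ ∇) f = -1960x^3 + 5940x^2 - 6060x + 1620
∇ Δ (E_{-1} ∘ ∇ ∘ ∇) f = -1960x^3 + 8880x^2 - 13960x + 7120
D ∇ Δ (E_{-1} ∘ ∇ ∘ ∇) f = -5880x^2 + 17760x - 13960
E_{-2} Δ (E_{-1} ∘ ∇ ∘ ∇) f = -490x^4 + 5900x^3 - 26670x^2 + 53180x - 38934
D E_{-2} Δ (E_{-1} ∘ ∇ ∘ ∇) f = -1960x^3 + 17700x^2 - 53340x + 53180
(D + D ∘ ∇ + D ∘ E_{-2}) Δ (E_{-1} ∘ ∇ ∘ ∇) f = -3920x^3 + 17760x^2 - 41640x + 40840


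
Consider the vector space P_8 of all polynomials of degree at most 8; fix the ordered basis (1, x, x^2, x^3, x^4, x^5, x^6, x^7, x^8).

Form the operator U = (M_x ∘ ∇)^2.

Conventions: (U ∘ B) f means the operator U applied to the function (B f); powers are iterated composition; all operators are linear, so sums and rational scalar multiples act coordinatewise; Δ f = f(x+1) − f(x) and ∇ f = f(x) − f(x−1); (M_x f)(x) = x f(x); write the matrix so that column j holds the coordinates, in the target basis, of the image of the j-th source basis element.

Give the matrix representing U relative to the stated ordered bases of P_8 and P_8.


the matrix is [[0, 0, 0, 0, 0, 0, 0, 0, 0]; [0, 1, -3, 7, -15, 31, -63, 127, -255]; [0, 0, 4, -15, 42, -105, 248, -567, 1270]; [0, 0, 0, 9, -42, 140, -405, 1085, -2772]; [0, 0, 0, 0, 16, -90, 350, -1155, 3472]; [0, 0, 0, 0, 0, 25, -165, 735, -2730]; [0, 0, 0, 0, 0, 0, 36, -273, 1372]; [0, 0, 0, 0, 0, 0, 0, 49, -420]; [0, 0, 0, 0, 0, 0, 0, 0, 64]] (rows listed top to bottom)

image of 1: 0
image of x: x
image of x^2: 4x^2 - 3x
image of x^3: 9x^3 - 15x^2 + 7x
image of x^4: 16x^4 - 42x^3 + 42x^2 - 15x
image of x^5: 25x^5 - 90x^4 + 140x^3 - 105x^2 + 31x
image of x^6: 36x^6 - 165x^5 + 350x^4 - 405x^3 + 248x^2 - 63x
image of x^7: 49x^7 - 273x^6 + 735x^5 - 1155x^4 + 1085x^3 - 567x^2 + 127x
image of x^8: 64x^8 - 420x^7 + 1372x^6 - 2730x^5 + 3472x^4 - 2772x^3 + 1270x^2 - 255x
each image's coordinates form column j of the matrix


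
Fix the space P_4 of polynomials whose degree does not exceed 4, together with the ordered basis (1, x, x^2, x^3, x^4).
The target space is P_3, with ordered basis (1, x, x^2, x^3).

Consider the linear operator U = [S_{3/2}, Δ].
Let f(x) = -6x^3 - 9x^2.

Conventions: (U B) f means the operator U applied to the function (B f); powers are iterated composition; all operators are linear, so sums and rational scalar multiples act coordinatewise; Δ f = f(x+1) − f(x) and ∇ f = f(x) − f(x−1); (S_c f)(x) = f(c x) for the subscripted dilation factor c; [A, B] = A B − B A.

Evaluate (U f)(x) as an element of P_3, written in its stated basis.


Δ f = -18x^2 - 36x - 15
S_{3/2} Δ f = -(81/2)x^2 - 54x - 15
S_{3/2} f = -(81/4)x^3 - (81/4)x^2
Δ S_{3/2} f = -(243/4)x^2 - (405/4)x - 81/2
[S_{3/2}, Δ] f = (81/4)x^2 + (189/4)x + 51/2

g(x) = (81/4)x^2 + (189/4)x + 51/2


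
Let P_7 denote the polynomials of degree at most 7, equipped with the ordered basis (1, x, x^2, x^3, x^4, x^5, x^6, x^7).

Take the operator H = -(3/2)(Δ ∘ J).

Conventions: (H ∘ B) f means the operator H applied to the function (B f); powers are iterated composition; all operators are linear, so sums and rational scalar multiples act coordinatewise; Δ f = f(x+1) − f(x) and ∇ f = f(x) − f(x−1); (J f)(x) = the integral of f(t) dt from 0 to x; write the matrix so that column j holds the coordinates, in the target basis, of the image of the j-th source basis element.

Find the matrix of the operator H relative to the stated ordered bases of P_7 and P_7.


image of 1: -3/2
image of x: -(3/2)x - 3/4
image of x^2: -(3/2)x^2 - (3/2)x - 1/2
image of x^3: -(3/2)x^3 - (9/4)x^2 - (3/2)x - 3/8
image of x^4: -(3/2)x^4 - 3x^3 - 3x^2 - (3/2)x - 3/10
image of x^5: -(3/2)x^5 - (15/4)x^4 - 5x^3 - (15/4)x^2 - (3/2)x - 1/4
image of x^6: -(3/2)x^6 - (9/2)x^5 - (15/2)x^4 - (15/2)x^3 - (9/2)x^2 - (3/2)x - 3/14
image of x^7: -(3/2)x^7 - (21/4)x^6 - (21/2)x^5 - (105/8)x^4 - (21/2)x^3 - (21/4)x^2 - (3/2)x - 3/16
each image's coordinates form column j of the matrix

the matrix is [[-3/2, -3/4, -1/2, -3/8, -3/10, -1/4, -3/14, -3/16]; [0, -3/2, -3/2, -3/2, -3/2, -3/2, -3/2, -3/2]; [0, 0, -3/2, -9/4, -3, -15/4, -9/2, -21/4]; [0, 0, 0, -3/2, -3, -5, -15/2, -21/2]; [0, 0, 0, 0, -3/2, -15/4, -15/2, -105/8]; [0, 0, 0, 0, 0, -3/2, -9/2, -21/2]; [0, 0, 0, 0, 0, 0, -3/2, -21/4]; [0, 0, 0, 0, 0, 0, 0, -3/2]] (rows listed top to bottom)


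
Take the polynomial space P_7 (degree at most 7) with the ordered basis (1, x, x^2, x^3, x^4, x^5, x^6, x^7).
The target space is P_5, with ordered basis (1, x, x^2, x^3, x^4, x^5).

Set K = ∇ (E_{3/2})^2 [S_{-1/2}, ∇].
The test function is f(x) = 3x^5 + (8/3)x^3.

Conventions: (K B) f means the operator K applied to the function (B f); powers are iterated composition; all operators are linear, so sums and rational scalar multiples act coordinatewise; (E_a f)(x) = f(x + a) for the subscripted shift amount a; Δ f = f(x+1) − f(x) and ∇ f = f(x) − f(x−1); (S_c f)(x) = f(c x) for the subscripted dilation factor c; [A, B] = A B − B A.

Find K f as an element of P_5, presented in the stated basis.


∇ f = 15x^4 - 30x^3 + 38x^2 - 23x + 17/3
S_{-1/2} ∇ f = (15/16)x^4 + (15/4)x^3 + (19/2)x^2 + (23/2)x + 17/3
S_{-1/2} f = -(3/32)x^5 - (1/3)x^3
∇ S_{-1/2} f = -(15/32)x^4 + (15/16)x^3 - (31/16)x^2 + (47/32)x - 41/96
[S_{-1/2}, ∇] f = (45/32)x^4 + (45/16)x^3 + (183/16)x^2 + (321/32)x + 195/32
E_{3/2} [S_{-1/2}, ∇] f = (45/32)x^4 + (45/4)x^3 + (2757/64)x^2 + (1317/16)x + 32505/512
E_{3/2} E_{3/2} [S_{-1/2}, ∇] f = (45/32)x^4 + (315/16)x^3 + (1803/16)x^2 + (9807/32)x + 10527/32
∇ (E_{3/2})^2 [S_{-1/2}, ∇] f = (45/8)x^3 + (405/8)x^2 + (2751/16)x + 3393/16

the result is g(x) = (45/8)x^3 + (405/8)x^2 + (2751/16)x + 3393/16


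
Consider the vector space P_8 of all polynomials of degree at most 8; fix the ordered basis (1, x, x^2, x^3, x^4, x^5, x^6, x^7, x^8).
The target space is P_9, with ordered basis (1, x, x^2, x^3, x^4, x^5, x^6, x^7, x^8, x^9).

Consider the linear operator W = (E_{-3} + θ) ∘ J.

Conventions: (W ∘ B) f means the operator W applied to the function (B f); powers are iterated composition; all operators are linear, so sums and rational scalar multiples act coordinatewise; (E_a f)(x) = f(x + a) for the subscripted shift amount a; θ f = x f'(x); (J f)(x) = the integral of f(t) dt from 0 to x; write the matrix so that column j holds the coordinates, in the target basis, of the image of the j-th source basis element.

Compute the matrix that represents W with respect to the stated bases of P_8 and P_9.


the matrix is [[-3, 9/2, -9, 81/4, -243/5, 243/2, -2187/7, 6561/8, -2187]; [2, -3, 9, -27, 81, -243, 729, -2187, 6561]; [0, 3/2, -3, 27/2, -54, 405/2, -729, 5103/2, -8748]; [0, 0, 4/3, -3, 18, -90, 405, -1701, 6804]; [0, 0, 0, 5/4, -3, 45/2, -135, 2835/4, -3402]; [0, 0, 0, 0, 6/5, -3, 27, -189, 1134]; [0, 0, 0, 0, 0, 7/6, -3, 63/2, -252]; [0, 0, 0, 0, 0, 0, 8/7, -3, 36]; [0, 0, 0, 0, 0, 0, 0, 9/8, -3]; [0, 0, 0, 0, 0, 0, 0, 0, 10/9]] (rows listed top to bottom)

image of 1: 2x - 3
image of x: (3/2)x^2 - 3x + 9/2
image of x^2: (4/3)x^3 - 3x^2 + 9x - 9
image of x^3: (5/4)x^4 - 3x^3 + (27/2)x^2 - 27x + 81/4
image of x^4: (6/5)x^5 - 3x^4 + 18x^3 - 54x^2 + 81x - 243/5
image of x^5: (7/6)x^6 - 3x^5 + (45/2)x^4 - 90x^3 + (405/2)x^2 - 243x + 243/2
image of x^6: (8/7)x^7 - 3x^6 + 27x^5 - 135x^4 + 405x^3 - 729x^2 + 729x - 2187/7
image of x^7: (9/8)x^8 - 3x^7 + (63/2)x^6 - 189x^5 + (2835/4)x^4 - 1701x^3 + (5103/2)x^2 - 2187x + 6561/8
image of x^8: (10/9)x^9 - 3x^8 + 36x^7 - 252x^6 + 1134x^5 - 3402x^4 + 6804x^3 - 8748x^2 + 6561x - 2187
each image's coordinates form column j of the matrix


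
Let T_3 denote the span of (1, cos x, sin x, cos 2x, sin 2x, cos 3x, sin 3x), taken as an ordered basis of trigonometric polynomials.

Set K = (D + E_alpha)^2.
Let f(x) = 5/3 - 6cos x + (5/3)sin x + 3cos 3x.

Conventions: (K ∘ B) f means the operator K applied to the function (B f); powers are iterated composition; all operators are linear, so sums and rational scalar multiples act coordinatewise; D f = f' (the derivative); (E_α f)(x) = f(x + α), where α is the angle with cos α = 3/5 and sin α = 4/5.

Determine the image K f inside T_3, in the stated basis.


D f = (5/3)cos x + 6sin x - 9sin 3x
E_alpha f = 5/3 - (34/15)cos x + (29/5)sin x - (351/125)cos 3x - (132/125)sin 3x
(D + E_alpha) f = 5/3 - (3/5)cos x + (59/5)sin x - (351/125)cos 3x - (1257/125)sin 3x
D (D + E_alpha) f = (59/5)cos x + (3/5)sin x - (3771/125)cos 3x + (1053/125)sin 3x
E_alpha (D + E_alpha) f = 5/3 + (227/25)cos x + (189/25)sin x - (14241/15625)cos 3x + (162513/15625)sin 3x
(D + E_alpha) (D + E_alpha) f = 5/3 + (522/25)cos x + (204/25)sin x - (485616/15625)cos 3x + (294138/15625)sin 3x

the image equals g(x) = 5/3 + (522/25)cos x + (204/25)sin x - (485616/15625)cos 3x + (294138/15625)sin 3x


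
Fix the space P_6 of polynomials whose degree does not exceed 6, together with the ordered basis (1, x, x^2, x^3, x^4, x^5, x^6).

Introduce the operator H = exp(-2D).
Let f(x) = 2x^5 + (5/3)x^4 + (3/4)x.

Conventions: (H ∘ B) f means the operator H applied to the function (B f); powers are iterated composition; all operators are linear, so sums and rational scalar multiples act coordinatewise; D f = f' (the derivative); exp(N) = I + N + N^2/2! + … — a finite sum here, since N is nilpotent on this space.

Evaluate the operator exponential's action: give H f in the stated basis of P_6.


order-1 term: -20x^4 - (40/3)x^3 - 3/2
order-2 term: 80x^3 + 40x^2
order-3 term: -160x^2 - (160/3)x
order-4 term: 160x + 80/3
order-5 term: -64
the series for exp(-2D) f terminates at order 5
exp(-2D) f = 2x^5 - (55/3)x^4 + (200/3)x^3 - 120x^2 + (1289/12)x - 233/6

g(x) = 2x^5 - (55/3)x^4 + (200/3)x^3 - 120x^2 + (1289/12)x - 233/6


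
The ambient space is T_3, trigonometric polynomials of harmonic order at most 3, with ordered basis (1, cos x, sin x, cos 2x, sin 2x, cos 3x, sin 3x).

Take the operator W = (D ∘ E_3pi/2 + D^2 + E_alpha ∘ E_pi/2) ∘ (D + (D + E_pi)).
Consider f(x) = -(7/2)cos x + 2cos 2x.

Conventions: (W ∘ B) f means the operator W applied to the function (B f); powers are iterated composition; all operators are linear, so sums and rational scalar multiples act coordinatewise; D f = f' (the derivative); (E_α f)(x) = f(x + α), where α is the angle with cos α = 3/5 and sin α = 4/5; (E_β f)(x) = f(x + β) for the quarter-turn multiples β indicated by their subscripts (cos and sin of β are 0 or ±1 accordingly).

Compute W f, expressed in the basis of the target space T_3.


the image equals g(x) = (7/5)cos x - (77/10)sin x + (406/25)cos 2x + (892/25)sin 2x

D f = (7/2)sin x - 4sin 2x
D f = (7/2)sin x - 4sin 2x
E_pi f = (7/2)cos x + 2cos 2x
(D + E_pi) f = (7/2)cos x + (7/2)sin x + 2cos 2x - 4sin 2x
(D + (D + E_pi)) f = (7/2)cos x + 7sin x + 2cos 2x - 8sin 2x
E_3pi/2 (D + (D + E_pi)) f = -7cos x + (7/2)sin x - 2cos 2x + 8sin 2x
D E_3pi/2 (D + (D + E_pi)) f = (7/2)cos x + 7sin x + 16cos 2x + 4sin 2x
D (D + (D + E_pi)) f = 7cos x - (7/2)sin x - 16cos 2x - 4sin 2x
D D (D + (D + E_pi)) f = -(7/2)cos x - 7sin x - 8cos 2x + 32sin 2x
E_pi/2 (D + (D + E_pi)) f = 7cos x - (7/2)sin x - 2cos 2x + 8sin 2x
E_alpha E_pi/2 (D + (D + E_pi)) f = (7/5)cos x - (77/10)sin x + (206/25)cos 2x - (8/25)sin 2x
(D ∘ E_3pi/2 + D^2 + E_alpha ∘ E_pi/2) (D + (D + E_pi)) f = (7/5)cos x - (77/10)sin x + (406/25)cos 2x + (892/25)sin 2x


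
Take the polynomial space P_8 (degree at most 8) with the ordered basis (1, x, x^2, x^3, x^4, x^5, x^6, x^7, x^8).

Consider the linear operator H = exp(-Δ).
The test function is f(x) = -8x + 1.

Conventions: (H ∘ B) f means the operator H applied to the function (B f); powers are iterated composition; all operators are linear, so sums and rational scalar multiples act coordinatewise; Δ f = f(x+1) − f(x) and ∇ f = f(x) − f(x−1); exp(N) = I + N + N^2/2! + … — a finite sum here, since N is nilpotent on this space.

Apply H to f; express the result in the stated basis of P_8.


order-1 term: 8
the series for exp(-Δ) f terminates at order 1
exp(-Δ) f = -8x + 9

g(x) = -8x + 9


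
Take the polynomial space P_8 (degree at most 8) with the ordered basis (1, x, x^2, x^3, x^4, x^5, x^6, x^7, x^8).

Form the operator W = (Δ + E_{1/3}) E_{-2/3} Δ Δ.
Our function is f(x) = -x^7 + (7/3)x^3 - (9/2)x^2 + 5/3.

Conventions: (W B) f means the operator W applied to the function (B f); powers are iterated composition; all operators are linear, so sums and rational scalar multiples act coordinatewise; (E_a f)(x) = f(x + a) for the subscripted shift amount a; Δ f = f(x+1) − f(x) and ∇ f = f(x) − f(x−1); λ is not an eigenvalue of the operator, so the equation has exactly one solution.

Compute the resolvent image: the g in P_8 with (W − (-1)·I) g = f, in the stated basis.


g(x) = -x^7 + 42x^5 + 350x^4 + 119x^3 - (125101/18)x^2 - (520940/27)x + 50704/81

write g with unknown coordinates in the stated basis and equate coefficients in (W − (-1)·I) g = f
solving from the highest basis element down gives g = -x^7 + 42x^5 + 350x^4 + 119x^3 - (125101/18)x^2 - (520940/27)x + 50704/81
check: W g = -42x^5 - 350x^4 - (350/3)x^3 + (62510/9)x^2 + (520940/27)x - 50569/81
so W g − (-1)·g = -x^7 + (7/3)x^3 - (9/2)x^2 + 5/3 = f ✓
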